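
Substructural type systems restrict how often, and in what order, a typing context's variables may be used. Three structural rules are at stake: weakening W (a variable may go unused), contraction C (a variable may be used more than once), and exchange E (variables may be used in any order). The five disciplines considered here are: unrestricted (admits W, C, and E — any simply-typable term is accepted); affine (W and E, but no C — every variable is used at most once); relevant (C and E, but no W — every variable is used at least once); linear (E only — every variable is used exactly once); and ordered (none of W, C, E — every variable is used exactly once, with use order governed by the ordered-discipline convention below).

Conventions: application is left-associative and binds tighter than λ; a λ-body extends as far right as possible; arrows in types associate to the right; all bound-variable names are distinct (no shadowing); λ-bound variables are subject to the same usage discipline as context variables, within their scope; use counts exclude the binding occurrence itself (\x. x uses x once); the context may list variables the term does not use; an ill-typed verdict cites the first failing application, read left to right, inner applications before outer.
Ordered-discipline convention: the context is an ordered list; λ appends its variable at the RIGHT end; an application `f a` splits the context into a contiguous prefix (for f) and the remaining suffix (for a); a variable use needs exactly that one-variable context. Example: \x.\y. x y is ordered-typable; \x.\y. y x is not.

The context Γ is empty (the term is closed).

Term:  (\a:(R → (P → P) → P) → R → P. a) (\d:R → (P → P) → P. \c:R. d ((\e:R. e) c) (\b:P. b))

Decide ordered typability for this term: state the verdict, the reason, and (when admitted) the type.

yes — one use each (a, d, c, e, b); ordered split holds; term : (R → (P → P) → P) → R → P
use counts: a [bound]: 1, d [bound]: 1, c [bound]: 1, e [bound]: 1, b [bound]: 1
use order (left to right): a, d, e, c, b
typing: well-typed — term : (R → (P → P) → P) → R → P
summary: ordered ✓; linear ✓; affine ✓; relevant ✓; unrestricted ✓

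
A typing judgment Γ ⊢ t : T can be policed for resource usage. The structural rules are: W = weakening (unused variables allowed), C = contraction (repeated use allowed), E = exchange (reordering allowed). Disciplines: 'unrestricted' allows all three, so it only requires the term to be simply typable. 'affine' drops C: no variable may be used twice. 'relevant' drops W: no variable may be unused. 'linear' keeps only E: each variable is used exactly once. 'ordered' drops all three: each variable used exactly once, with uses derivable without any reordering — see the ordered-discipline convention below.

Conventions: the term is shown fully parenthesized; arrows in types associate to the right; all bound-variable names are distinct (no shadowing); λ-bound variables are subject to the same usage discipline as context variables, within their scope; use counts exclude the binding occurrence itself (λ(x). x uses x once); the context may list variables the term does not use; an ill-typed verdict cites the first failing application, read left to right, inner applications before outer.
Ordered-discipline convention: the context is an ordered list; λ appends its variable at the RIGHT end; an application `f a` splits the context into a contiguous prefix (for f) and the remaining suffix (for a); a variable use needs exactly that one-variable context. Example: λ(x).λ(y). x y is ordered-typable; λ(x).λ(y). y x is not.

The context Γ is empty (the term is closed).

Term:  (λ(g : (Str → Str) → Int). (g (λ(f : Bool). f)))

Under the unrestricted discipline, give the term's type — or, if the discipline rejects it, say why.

not well-typed under unrestricted — the type mismatch rejects it
variable uses: g [bound] ×1; f [bound] ×1
uses in reading order: g, f
typing: ill-typed: an argument Bool → Bool mismatches the expected Str → Str
per-discipline verdicts: ordered ✗ | linear ✗ | affine ✗ | relevant ✗ | unrestricted ✗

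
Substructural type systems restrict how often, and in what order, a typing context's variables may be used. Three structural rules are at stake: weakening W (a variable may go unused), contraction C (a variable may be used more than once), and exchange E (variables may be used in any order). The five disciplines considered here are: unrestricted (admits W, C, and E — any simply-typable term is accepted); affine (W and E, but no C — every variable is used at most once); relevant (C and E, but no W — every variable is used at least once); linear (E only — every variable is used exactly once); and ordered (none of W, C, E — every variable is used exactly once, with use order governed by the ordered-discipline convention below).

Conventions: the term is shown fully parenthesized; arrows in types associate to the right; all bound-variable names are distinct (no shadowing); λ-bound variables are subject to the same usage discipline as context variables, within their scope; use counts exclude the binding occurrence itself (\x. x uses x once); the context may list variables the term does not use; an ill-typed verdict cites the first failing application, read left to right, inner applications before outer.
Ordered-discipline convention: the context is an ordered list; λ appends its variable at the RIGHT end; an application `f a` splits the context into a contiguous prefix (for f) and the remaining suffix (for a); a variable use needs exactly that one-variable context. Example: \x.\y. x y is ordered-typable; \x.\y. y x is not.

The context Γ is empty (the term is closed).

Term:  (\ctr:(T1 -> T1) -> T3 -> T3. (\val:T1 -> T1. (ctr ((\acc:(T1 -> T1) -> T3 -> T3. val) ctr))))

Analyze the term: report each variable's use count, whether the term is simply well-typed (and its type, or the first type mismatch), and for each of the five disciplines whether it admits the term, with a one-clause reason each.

usage: ctr (λ-bound): 2×, val (λ-bound): 1×, acc (λ-bound): 0×
left-to-right use order: ctr, val, ctr
typing: the term checks, with type ((T1 -> T1) -> T3 -> T3) -> (T1 -> T1) -> T3 -> T3
ordered: ✗, repeated use of ctr ×2; needs weakening: acc unused
linear: ✗, repeated use of ctr ×2; needs weakening: acc unused
affine: ✗, repeated use of ctr ×2
relevant: ✗, needs weakening: acc unused
unrestricted: ✓, typability at ((T1 -> T1) -> T3 -> T3) -> (T1 -> T1) -> T3 -> T3 is all that's needed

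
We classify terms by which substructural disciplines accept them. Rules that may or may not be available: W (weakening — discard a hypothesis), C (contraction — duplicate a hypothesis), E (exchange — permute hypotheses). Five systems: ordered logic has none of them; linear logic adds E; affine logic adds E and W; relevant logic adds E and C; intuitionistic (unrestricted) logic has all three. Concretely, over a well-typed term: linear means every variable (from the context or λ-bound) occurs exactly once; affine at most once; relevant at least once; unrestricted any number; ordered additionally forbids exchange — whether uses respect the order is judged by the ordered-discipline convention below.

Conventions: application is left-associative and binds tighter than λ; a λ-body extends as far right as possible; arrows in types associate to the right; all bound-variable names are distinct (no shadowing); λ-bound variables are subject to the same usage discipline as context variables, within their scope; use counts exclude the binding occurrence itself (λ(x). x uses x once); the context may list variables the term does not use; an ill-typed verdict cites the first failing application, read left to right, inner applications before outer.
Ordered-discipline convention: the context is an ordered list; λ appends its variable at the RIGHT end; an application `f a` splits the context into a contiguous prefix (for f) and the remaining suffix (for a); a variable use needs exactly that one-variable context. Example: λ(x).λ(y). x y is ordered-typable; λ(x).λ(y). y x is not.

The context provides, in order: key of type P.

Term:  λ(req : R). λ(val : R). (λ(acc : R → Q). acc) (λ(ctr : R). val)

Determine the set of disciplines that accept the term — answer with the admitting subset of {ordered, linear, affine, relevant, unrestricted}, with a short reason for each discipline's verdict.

admitted in: none
use counts: key: 0, req (bound): 0, val (bound): 1, acc (bound): 1, ctr (bound): 0
left-to-right use order: acc, val
typing: ill-typed: an application expects R → Q but receives R → R
ordered: ✗, fails simple typing
linear: ✗, a type mismatch blocks all five
affine: ✗, the type mismatch rejects it
relevant: ✗, not simply typable
unrestricted: ✗, fails simple typing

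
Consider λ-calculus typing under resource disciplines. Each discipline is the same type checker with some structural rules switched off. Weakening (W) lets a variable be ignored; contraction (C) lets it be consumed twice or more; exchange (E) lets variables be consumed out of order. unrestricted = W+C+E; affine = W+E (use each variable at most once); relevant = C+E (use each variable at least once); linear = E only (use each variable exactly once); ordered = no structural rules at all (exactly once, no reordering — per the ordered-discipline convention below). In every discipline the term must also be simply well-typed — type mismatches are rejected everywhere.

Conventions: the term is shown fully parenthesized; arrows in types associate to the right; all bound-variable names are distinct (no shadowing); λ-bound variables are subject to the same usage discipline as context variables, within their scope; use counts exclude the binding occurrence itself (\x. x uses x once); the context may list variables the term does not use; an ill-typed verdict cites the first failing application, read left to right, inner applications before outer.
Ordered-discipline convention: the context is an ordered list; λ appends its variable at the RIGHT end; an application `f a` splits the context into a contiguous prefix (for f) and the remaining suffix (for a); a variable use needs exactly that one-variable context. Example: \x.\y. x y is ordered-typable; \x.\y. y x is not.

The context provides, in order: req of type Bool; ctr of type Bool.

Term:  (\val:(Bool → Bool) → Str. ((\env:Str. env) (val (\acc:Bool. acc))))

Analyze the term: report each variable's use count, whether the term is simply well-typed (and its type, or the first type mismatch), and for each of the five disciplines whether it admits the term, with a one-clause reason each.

variable uses: req: 0; ctr: 0; val [bound]: 1; env [bound]: 1; acc [bound]: 1
order of uses: env, val, acc
typing: ✓ — ((Bool → Bool) → Str) → Str
ordered ✗ (needs weakening: req, ctr unused)
linear ✗ (needs weakening: req, ctr unused)
affine ✓ (at most one use each (req, ctr, val, env, acc))
relevant ✗ (needs weakening: req, ctr unused)
unrestricted ✓ (well-typed at ((Bool → Bool) → Str) → Str; no restrictions here)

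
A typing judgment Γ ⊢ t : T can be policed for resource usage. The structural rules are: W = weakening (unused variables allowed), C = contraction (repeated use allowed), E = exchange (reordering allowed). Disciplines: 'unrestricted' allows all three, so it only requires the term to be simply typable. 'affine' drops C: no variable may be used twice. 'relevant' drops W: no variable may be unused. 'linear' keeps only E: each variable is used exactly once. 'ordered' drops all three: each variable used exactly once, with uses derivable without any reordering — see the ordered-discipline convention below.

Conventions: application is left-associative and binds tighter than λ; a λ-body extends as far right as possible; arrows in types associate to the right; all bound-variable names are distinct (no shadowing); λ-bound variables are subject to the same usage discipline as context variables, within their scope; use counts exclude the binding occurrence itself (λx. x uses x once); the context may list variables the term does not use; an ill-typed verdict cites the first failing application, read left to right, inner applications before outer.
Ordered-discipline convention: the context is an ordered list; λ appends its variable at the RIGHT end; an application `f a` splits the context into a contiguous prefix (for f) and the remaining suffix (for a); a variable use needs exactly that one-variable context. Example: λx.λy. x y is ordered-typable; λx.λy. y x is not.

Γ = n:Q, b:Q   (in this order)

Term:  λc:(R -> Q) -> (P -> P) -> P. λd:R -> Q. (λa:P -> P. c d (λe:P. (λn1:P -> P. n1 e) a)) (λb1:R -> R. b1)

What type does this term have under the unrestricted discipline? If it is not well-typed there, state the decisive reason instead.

not well-typed under unrestricted — fails simple typing
use counts: n=0; b=0; c [bound]=1; d [bound]=1; a [bound]=1; e [bound]=1; n1 [bound]=1; b1 [bound]=1
order of uses: c, d, n1, e, a, b1
typing: ill-typed: argument of type (R -> R) -> R -> R where P -> P is required
across the five disciplines: ordered ✗; linear ✗; affine ✗; relevant ✗; unrestricted ✗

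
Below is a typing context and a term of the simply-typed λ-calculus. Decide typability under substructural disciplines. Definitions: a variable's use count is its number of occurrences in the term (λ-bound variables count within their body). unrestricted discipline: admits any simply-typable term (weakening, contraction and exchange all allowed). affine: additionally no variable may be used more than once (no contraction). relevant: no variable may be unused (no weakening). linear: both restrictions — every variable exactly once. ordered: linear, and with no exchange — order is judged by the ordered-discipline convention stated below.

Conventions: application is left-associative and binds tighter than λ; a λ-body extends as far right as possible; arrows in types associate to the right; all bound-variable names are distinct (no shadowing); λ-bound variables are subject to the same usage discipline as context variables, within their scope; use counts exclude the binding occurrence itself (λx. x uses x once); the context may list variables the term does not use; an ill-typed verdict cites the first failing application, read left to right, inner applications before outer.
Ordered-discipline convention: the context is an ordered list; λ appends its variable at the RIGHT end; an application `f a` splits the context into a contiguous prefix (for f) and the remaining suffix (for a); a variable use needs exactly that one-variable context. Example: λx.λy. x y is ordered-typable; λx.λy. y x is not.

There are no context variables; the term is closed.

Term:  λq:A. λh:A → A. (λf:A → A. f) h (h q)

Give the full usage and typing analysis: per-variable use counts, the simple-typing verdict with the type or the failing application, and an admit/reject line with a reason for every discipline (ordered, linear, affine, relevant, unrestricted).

variable uses: q (λ-bound): 1, h (λ-bound): 2, f (λ-bound): 1
left-to-right use order: f, h, h, q
typing: the term checks, with type A → (A → A) → A
ordered ✗ (repeated use of h ×2)
linear ✗ (repeated use of h ×2)
affine ✗ (repeated use of h ×2)
relevant ✓ (none of q, h, f goes unused)
unrestricted ✓ (typability at A → (A → A) → A is all that's needed)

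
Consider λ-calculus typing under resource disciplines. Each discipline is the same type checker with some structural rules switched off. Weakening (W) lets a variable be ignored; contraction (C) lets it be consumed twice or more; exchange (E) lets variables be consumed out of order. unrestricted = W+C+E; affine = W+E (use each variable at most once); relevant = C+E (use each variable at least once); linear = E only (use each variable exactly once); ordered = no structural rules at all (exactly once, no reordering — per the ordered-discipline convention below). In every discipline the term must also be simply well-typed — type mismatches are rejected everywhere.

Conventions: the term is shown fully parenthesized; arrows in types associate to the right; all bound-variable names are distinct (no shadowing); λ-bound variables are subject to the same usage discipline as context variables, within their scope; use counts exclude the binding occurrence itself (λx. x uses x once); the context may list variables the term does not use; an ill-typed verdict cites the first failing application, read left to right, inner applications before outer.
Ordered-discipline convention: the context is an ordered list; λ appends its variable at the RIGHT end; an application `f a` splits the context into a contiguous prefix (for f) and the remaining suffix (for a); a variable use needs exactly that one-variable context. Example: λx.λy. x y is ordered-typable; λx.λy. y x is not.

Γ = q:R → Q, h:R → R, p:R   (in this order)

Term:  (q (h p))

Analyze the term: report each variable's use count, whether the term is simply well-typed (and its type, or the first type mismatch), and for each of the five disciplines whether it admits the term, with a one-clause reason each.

usage: q ×1, h ×1, p ×1
use order (left to right): q, h, p
typing: ✓ — Q
ordered: ✓ — one use each (q, h, p); ordered split holds
linear: ✓ — each of q, h, p used exactly once
affine: ✓ — at most one use each (q, h, p)
relevant: ✓ — none of q, h, p goes unused
unrestricted: ✓ — simply typable at Q; W, C, E all held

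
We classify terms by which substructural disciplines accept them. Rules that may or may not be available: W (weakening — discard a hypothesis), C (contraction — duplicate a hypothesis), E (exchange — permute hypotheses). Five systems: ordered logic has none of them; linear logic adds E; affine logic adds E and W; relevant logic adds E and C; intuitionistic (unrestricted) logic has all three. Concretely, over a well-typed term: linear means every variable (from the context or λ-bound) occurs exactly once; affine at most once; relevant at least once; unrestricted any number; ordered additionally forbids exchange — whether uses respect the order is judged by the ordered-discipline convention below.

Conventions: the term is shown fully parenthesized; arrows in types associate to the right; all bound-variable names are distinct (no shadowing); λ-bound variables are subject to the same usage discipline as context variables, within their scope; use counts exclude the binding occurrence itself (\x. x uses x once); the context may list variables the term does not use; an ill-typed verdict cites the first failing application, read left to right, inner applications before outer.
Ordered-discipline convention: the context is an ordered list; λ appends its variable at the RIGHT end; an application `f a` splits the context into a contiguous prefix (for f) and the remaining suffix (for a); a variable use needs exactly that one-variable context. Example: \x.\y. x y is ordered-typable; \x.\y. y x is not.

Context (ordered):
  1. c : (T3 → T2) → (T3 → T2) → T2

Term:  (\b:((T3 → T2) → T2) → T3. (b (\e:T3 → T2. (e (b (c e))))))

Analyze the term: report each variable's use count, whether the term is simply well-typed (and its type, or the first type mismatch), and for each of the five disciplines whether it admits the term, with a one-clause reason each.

use counts: c ×1; b (λ-bound) ×2; e (λ-bound) ×2
use order (left to right): b, e, b, c, e
typing: well-typed — term : (((T3 → T2) → T2) → T3) → T3
ordered: ✗, uses contraction: b ×2, e ×2
linear: ✗, uses contraction: b ×2, e ×2
affine: ✗, uses contraction: b ×2, e ×2
relevant: ✓, c, b, e: all used, weakening unneeded
unrestricted: ✓, well-typed at (((T3 → T2) → T2) → T3) → T3; no restrictions here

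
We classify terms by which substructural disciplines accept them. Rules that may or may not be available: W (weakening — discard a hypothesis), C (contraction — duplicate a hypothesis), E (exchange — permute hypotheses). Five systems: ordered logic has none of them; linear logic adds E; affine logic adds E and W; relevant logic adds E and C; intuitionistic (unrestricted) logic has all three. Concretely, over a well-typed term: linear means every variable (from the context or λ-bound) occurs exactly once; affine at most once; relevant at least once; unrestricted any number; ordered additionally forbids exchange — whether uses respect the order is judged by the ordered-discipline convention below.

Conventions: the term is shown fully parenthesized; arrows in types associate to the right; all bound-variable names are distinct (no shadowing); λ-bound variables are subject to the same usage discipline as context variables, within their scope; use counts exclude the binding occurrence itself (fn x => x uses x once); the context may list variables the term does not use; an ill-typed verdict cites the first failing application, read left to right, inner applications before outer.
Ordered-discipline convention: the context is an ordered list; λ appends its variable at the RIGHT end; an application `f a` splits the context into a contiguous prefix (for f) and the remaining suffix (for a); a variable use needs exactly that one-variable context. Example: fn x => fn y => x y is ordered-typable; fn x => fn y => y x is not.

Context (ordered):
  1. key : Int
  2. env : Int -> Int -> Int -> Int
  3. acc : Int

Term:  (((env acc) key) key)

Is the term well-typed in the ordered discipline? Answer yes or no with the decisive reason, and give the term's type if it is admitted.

no — repeated use of key ×2
use counts: key ×2; env ×1; acc ×1
use order (left to right): env, acc, key, key
typing: well-typed at Int
all disciplines: ordered ✗ | linear ✗ | affine ✗ | relevant ✓ | unrestricted ✓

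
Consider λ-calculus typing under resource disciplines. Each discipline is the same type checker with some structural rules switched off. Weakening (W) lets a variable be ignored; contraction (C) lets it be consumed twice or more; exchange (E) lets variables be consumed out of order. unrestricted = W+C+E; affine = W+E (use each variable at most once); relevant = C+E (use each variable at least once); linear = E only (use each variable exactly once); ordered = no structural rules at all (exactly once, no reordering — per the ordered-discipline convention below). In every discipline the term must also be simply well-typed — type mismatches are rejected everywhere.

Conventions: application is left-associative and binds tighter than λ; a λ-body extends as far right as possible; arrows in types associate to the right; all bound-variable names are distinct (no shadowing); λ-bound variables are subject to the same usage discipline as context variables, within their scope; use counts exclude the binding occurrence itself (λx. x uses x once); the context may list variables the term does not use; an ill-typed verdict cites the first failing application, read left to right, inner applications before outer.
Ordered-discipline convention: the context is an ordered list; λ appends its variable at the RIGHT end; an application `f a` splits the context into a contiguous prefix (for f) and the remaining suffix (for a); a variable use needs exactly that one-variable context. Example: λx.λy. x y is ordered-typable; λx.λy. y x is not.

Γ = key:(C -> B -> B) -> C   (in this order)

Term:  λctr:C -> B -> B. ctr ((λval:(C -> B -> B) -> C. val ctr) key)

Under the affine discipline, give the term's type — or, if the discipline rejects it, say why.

not well-typed under affine — uses contraction: ctr ×2
variable uses: key ×1; ctr (λ-bound) ×2; val (λ-bound) ×1
order of uses: ctr, val, ctr, key
typing: the term checks, with type (C -> B -> B) -> B -> B
across the five disciplines: ordered ✗ · linear ✗ · affine ✗ · relevant ✓ · unrestricted ✓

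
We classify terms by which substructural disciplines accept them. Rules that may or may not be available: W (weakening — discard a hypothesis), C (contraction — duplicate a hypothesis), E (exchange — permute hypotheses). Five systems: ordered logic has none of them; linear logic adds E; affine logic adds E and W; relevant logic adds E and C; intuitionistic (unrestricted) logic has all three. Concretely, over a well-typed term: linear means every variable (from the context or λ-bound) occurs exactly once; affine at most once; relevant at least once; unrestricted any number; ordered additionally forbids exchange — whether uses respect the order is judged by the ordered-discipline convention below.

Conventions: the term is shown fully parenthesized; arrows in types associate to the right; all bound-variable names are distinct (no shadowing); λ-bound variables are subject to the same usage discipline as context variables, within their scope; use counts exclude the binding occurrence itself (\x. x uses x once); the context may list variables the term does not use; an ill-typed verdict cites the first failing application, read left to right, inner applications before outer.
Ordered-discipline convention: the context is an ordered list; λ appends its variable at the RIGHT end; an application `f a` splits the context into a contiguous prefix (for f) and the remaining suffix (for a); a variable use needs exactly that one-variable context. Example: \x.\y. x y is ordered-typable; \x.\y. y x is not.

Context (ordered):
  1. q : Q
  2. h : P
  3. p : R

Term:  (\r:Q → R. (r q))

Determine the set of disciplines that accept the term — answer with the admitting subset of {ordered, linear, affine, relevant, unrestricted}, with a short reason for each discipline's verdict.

admitting disciplines: affine, unrestricted
use counts: q: 1; h: 0; p: 0; r (λ-bound): 1
order of uses: r, q
typing: well-typed — term : (Q → R) → R
ordered: ✗ — needs weakening: h, p unused
linear: ✗ — needs weakening: h, p unused
affine: ✓ — no duplicate uses among q, h, p, r
relevant: ✗ — needs weakening: h, p unused
unrestricted: ✓ — typability at (Q → R) → R is all that's needed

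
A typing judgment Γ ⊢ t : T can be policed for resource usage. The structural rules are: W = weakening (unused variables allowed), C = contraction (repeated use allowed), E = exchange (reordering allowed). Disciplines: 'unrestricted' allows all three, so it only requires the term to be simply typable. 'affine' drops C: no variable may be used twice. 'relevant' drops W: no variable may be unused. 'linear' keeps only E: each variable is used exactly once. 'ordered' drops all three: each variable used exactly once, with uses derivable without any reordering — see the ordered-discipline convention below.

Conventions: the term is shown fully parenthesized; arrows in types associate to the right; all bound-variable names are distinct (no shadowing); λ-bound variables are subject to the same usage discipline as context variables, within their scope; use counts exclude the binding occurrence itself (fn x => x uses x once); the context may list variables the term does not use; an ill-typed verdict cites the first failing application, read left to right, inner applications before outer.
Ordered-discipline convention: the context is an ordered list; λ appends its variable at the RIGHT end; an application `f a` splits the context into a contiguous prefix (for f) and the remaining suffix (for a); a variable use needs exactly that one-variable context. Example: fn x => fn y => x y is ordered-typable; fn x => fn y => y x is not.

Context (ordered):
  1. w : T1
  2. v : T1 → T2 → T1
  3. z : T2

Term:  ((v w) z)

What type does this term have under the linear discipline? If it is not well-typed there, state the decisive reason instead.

term : T1
counts: w: 1×, v: 1×, z: 1×
order of uses: v, w, z
typing: well-typed — term : T1
per-discipline verdicts: ordered ✗ | linear ✓ | affine ✓ | relevant ✓ | unrestricted ✓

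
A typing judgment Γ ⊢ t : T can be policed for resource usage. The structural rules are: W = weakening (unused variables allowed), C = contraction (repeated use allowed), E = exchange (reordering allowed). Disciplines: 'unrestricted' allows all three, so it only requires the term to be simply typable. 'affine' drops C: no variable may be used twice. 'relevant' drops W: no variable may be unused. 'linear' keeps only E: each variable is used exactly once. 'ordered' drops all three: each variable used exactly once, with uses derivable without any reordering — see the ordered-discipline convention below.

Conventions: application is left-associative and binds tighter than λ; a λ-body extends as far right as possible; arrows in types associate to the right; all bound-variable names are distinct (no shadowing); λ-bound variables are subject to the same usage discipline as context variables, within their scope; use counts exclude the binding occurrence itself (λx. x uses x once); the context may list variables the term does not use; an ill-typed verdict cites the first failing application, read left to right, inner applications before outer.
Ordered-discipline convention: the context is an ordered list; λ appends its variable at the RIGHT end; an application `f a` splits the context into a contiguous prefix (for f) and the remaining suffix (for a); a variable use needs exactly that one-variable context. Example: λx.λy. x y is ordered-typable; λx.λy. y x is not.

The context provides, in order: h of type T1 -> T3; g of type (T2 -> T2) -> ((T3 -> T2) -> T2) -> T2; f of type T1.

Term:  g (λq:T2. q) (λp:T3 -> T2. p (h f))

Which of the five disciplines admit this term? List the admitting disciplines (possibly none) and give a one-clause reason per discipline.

admitting disciplines: linear, affine, relevant, unrestricted
usage: h: 1×, g: 1×, f: 1×, q (λ-bound): 1×, p (λ-bound): 1×
order of uses: g, q, p, h, f
typing: well-typed at T2
ordered: ✗, no ordered split (uses run g, q, p, h, f)
linear: ✓, single use per variable (h, g, f, q, p)
affine: ✓, at most one use each (h, g, f, q, p)
relevant: ✓, none of h, g, f, q, p goes unused
unrestricted: ✓, typability at T2 is all that's needed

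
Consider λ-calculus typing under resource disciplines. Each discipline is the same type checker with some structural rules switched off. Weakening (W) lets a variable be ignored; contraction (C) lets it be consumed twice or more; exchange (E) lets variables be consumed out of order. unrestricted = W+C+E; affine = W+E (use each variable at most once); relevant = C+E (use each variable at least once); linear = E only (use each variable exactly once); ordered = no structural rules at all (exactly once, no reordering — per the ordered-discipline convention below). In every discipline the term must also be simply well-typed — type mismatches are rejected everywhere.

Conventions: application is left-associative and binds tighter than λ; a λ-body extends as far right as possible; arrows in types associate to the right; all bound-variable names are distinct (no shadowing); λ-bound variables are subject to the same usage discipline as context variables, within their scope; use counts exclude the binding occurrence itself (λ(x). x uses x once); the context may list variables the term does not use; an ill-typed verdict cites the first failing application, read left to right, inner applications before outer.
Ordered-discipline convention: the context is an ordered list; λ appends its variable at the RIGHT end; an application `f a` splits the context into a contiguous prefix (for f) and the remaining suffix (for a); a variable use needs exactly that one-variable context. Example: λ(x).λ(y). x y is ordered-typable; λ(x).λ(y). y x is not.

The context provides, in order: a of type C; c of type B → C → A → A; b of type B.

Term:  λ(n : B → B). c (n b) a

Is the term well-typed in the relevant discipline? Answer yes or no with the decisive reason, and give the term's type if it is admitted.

yes — at least one use each (a, c, b, n); term : (B → B) → A → A
counts: a: 1×; c: 1×; b: 1×; n (λ-bound): 1×
order of uses: c, n, b, a
typing: well-typed — term : (B → B) → A → A
per-discipline verdicts: ordered ✗ · linear ✓ · affine ✓ · relevant ✓ · unrestricted ✓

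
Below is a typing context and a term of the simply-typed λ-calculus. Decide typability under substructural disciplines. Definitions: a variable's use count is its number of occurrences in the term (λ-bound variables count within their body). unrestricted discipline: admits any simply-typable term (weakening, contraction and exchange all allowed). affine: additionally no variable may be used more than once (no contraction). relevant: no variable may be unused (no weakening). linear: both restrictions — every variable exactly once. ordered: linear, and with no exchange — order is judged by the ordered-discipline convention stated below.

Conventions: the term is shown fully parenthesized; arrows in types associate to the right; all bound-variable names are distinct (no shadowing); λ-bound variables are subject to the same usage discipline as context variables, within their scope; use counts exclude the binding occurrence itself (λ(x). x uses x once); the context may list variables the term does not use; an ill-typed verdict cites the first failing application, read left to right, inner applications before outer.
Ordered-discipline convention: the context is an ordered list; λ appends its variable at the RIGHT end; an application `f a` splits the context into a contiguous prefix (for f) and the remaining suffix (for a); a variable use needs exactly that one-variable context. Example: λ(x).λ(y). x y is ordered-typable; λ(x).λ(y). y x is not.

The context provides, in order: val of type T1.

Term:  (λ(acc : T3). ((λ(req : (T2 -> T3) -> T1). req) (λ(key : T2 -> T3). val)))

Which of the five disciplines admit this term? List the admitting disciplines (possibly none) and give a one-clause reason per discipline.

admitted by: affine, unrestricted
counts: val ×1, acc (bound) ×0, req (bound) ×1, key (bound) ×0
use order (left to right): req, val
typing: well-typed — term : T3 -> (T2 -> T3) -> T1
ordered ✗ (acc, key never used (weakening))
linear ✗ (acc, key never used (weakening))
affine ✓ (no duplicate uses among val, acc, req, key)
relevant ✗ (acc, key never used (weakening))
unrestricted ✓ (typability at T3 -> (T2 -> T3) -> T1 is all that's needed)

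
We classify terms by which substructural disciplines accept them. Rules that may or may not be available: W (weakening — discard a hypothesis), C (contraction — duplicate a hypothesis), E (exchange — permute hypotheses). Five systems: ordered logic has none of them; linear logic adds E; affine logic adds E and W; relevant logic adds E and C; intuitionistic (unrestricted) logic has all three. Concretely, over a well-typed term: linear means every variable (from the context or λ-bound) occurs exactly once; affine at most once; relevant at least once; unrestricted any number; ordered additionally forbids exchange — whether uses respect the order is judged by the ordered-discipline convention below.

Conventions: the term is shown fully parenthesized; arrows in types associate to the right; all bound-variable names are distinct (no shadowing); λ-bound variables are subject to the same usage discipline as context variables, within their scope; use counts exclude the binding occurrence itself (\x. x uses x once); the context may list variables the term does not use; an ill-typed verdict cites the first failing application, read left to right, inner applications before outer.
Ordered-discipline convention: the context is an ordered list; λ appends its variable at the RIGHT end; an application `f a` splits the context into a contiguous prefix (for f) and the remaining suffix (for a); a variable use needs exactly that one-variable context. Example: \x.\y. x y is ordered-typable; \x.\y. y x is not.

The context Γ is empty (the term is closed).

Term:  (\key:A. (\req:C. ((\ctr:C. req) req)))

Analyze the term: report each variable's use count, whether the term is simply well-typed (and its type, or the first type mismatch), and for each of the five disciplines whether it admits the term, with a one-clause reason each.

use counts: key (λ-bound): 0×; req (λ-bound): 2×; ctr (λ-bound): 0×
use order (left to right): req, req
typing: well-typed at A → C → C
ordered: ✗ — needs contraction — req ×2; key, ctr never used (weakening)
linear: ✗ — needs contraction — req ×2; key, ctr never used (weakening)
affine: ✗ — needs contraction — req ×2
relevant: ✗ — key, ctr never used (weakening)
unrestricted: ✓ — well-typed at A → C → C; no restrictions here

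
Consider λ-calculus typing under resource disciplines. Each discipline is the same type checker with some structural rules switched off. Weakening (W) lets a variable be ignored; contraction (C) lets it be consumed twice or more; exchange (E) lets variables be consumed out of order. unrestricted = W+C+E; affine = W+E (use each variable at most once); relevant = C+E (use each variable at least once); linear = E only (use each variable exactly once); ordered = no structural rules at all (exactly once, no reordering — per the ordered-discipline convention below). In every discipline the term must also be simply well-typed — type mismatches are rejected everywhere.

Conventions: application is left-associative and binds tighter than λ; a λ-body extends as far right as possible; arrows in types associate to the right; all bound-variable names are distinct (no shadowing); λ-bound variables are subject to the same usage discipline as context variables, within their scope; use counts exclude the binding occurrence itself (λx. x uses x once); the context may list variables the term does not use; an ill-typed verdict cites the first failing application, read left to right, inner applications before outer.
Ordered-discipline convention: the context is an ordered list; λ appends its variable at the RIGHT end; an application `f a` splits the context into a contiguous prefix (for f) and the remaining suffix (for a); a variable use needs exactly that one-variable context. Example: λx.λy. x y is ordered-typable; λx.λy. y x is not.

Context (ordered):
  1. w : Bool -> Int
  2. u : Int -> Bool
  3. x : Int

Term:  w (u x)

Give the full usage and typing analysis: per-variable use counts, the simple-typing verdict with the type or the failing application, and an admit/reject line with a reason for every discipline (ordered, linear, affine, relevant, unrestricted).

usage: w ×1; u ×1; x ×1
order of uses: w, u, x
typing: the term checks, with type Int
ordered: ✓ — w, u, x once each; derivable with no W/C/E
linear: ✓ — exactly-once usage across w, u, x
affine: ✓ — w, u, x: no repeats, contraction unneeded
relevant: ✓ — none of w, u, x goes unused
unrestricted: ✓ — typability at Int is all that's needed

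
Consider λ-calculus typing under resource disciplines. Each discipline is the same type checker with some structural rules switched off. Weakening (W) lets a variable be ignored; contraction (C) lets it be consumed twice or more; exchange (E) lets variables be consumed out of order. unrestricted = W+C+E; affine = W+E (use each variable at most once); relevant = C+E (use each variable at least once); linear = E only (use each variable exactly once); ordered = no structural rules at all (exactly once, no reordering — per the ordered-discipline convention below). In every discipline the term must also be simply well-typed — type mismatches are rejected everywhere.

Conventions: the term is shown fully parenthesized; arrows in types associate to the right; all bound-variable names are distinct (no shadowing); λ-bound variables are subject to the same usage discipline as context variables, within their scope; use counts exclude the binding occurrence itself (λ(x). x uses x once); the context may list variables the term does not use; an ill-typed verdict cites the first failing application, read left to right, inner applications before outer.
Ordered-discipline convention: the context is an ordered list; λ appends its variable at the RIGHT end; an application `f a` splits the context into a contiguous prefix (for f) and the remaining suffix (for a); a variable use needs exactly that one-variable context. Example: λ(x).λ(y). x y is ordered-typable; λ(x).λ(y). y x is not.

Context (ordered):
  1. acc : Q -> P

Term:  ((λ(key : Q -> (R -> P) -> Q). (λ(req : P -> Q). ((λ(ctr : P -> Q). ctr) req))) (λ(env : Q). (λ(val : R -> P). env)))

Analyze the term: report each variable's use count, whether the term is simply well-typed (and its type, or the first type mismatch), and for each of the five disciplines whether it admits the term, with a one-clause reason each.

usage: acc=0; key (λ-bound)=0; req (λ-bound)=1; ctr (λ-bound)=1; env (λ-bound)=1; val (λ-bound)=0
uses in reading order: ctr, req, env
typing: the term checks, with type (P -> Q) -> P -> Q
ordered: ✗ — acc, key, val never used (weakening)
linear: ✗ — acc, key, val never used (weakening)
affine: ✓ — none of acc, key, req, ctr, env, val used more than once
relevant: ✗ — acc, key, val never used (weakening)
unrestricted: ✓ — well-typed at (P -> Q) -> P -> Q; no restrictions here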